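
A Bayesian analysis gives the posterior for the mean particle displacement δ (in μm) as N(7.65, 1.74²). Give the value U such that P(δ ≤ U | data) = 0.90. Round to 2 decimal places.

Need U with P(δ ≤ U) = 0.90: U = 7.65 + z_{0.1}·1.74.
z = 1.282; U = 7.65 + 1.282 × 1.74 = 9.88.

9.88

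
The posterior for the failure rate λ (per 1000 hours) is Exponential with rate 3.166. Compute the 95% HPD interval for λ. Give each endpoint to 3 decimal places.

The exponential density is strictly decreasing on [0, ∞), so the HPD interval is anchored at 0: [0, q] with P(λ ≤ q) = 0.95.
q = −ln(1 − 0.95) / 3.166 = 2.9957 / 3.166 = 0.946.

[0.000, 0.946]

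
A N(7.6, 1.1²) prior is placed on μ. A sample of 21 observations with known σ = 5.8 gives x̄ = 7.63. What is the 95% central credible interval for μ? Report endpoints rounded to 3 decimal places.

Posterior precision = 1/1.1² + 21/5.8² = 0.8264 + 0.6243 = 1.4507, so posterior SD = 0.8303.
Posterior mean = (7.6/1.1² + 21·7.63/5.8²) / 1.4507 = 7.6129.
Interval: 7.6129 ± 1.960 × 0.8303 → [5.986, 9.240].

[5.986, 9.240]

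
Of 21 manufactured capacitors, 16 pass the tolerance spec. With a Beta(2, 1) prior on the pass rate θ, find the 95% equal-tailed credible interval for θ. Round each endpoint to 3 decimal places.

[0.563, 0.898]

Posterior: Beta(2+16, 1+5) = Beta(18, 6).
Equal-tailed 95% interval: the 0.025 and 0.975 quantiles of Beta(18, 6).
Posterior mean ≈ 0.750, SD ≈ 0.087; a Normal approximation gives roughly [0.580, 0.920].
Exact: F⁻¹(0.025) = 0.563; F⁻¹(0.975) = 0.898.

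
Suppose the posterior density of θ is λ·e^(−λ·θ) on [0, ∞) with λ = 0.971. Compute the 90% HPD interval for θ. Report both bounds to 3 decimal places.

The exponential density is strictly decreasing on [0, ∞), so the HPD interval is anchored at 0: [0, q] with P(θ ≤ q) = 0.90.
q = −ln(1 − 0.90) / 0.971 = 2.3026 / 0.971 = 2.371.

[0.000, 2.371]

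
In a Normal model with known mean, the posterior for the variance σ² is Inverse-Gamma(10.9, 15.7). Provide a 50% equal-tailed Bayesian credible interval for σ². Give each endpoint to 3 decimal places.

[1.216, 1.841]

Inverse-Gamma(10.9, 15.7) quantiles: F⁻¹(0.25) and F⁻¹(0.75).
Equivalently, 1/σ² ~ Gamma(10.9, rate = 15.7); invert its 0.75 and 0.25 quantiles.
Posterior mean ≈ 1.586, SD ≈ 0.532; a Normal approximation gives roughly [1.227, 1.944].
Exact: lower = 1.216; upper = 1.841.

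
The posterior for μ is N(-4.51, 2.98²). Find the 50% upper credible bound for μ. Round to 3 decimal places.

-4.510

Need U with P(μ ≤ U) = 0.50: U = -4.51 + z_{0.5}·2.98.
z = 0.000; U = -4.51 + 0.000 × 2.98 = -4.510.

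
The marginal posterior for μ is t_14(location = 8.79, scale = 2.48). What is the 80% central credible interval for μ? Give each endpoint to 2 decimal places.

The t_14 distribution is symmetric; the 80% interval is 8.79 ± t·2.48 with t_{0.9,14} = 1.345.
Half-width: 1.345 × 2.48 = 3.34.
8.79 − 3.34 = 5.45; 8.79 + 3.34 = 12.13.

[5.45, 12.13]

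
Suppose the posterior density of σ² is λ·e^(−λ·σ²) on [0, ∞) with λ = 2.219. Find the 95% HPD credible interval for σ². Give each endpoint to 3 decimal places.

[0.000, 1.350]

The exponential density is strictly decreasing on [0, ∞), so the HPD interval is anchored at 0: [0, q] with P(σ² ≤ q) = 0.95.
q = −ln(1 − 0.95) / 2.219 = 2.9957 / 2.219 = 1.350.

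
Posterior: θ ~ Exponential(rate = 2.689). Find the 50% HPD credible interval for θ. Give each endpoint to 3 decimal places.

[0.000, 0.258]

The exponential density is strictly decreasing on [0, ∞), so the HPD interval is anchored at 0: [0, q] with P(θ ≤ q) = 0.50.
q = −ln(1 − 0.50) / 2.689 = 0.6931 / 2.689 = 0.258.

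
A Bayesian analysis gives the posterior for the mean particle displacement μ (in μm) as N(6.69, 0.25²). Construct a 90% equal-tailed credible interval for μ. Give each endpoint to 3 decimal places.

[6.279, 7.101]

The posterior is symmetric, so the 90% equal-tailed interval is μ = 6.69 ± z·0.25 with z = 1.645.
Half-width: 1.645 × 0.25 = 0.411.
6.69 − 0.411 = 6.279; 6.69 + 0.411 = 7.101.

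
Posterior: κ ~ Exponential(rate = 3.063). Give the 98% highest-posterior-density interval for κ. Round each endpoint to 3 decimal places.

The exponential density is strictly decreasing on [0, ∞), so the HPD interval is anchored at 0: [0, q] with P(κ ≤ q) = 0.98.
q = −ln(1 − 0.98) / 3.063 = 3.9120 / 3.063 = 1.277.

[0.000, 1.277]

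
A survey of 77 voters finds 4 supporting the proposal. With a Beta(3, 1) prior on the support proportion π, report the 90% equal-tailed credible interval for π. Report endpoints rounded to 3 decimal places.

Posterior: Beta(3+4, 1+73) = Beta(7, 74).
Equal-tailed 90% interval: the 0.05 and 0.95 quantiles of Beta(7, 74).
Posterior mean ≈ 0.086, SD ≈ 0.031; a Normal approximation gives roughly [0.035, 0.137].
Exact: F⁻¹(0.05) = 0.042; F⁻¹(0.95) = 0.143.

[0.042, 0.143]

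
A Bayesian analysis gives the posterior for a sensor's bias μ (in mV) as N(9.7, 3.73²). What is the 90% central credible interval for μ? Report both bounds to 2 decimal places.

The posterior is symmetric, so the 90% equal-tailed interval is μ = 9.7 ± z·3.73 with z = 1.645.
Half-width: 1.645 × 3.73 = 6.14.
9.7 − 6.14 = 3.56; 9.7 + 6.14 = 15.84.

[3.56, 15.84]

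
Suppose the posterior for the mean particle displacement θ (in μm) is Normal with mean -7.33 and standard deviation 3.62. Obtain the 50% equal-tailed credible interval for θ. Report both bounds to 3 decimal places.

The posterior is symmetric, so the 50% equal-tailed interval is θ = -7.33 ± z·3.62 with z = 0.674.
Half-width: 0.674 × 3.62 = 2.442.
-7.33 − 2.442 = -9.772; -7.33 + 2.442 = -4.888.

[-9.772, -4.888]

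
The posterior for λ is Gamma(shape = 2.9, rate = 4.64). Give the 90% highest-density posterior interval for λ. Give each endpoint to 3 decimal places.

The posterior is unimodal and skewed, so the HPD interval has equal density at both endpoints and is the shortest 90% interval.
Solving f(0.086) = f(1.148) with F(1.148) − F(0.086) = 0.90 gives [0.086, 1.148].
For comparison, the equal-tailed interval is [0.165, 1.325]; the HPD is narrower and shifted toward the mode.

[0.086, 1.148]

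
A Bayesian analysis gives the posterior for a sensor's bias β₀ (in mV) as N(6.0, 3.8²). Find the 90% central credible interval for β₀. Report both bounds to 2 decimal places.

[-0.25, 12.25]

The posterior is symmetric, so the 90% equal-tailed interval is β₀ = 6.0 ± z·3.8 with z = 1.645.
Half-width: 1.645 × 3.8 = 6.25.
6.0 − 6.25 = -0.25; 6.0 + 6.25 = 12.25.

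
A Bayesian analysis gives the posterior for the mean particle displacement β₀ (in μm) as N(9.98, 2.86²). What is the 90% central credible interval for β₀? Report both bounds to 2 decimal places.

The posterior is symmetric, so the 90% equal-tailed interval is β₀ = 9.98 ± z·2.86 with z = 1.645.
Half-width: 1.645 × 2.86 = 4.70.
9.98 − 4.70 = 5.28; 9.98 + 4.70 = 14.68.

[5.28, 14.68]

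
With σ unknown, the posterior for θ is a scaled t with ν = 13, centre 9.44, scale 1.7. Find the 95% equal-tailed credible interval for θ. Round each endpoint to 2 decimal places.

The t_13 distribution is symmetric; the 95% interval is 9.44 ± t·1.7 with t_{0.975,13} = 2.160.
Half-width: 2.160 × 1.7 = 3.67.
9.44 − 3.67 = 5.77; 9.44 + 3.67 = 13.11.

[5.77, 13.11]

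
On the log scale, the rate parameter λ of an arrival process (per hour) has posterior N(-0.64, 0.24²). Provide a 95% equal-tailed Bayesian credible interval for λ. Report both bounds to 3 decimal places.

On the log scale the 95% interval is -0.64 ± 1.960 × 0.24 = [-1.1104, -0.1696].
Exponentiate: [e^-1.1104, e^-0.1696] = [0.329, 0.844].

[0.329, 0.844]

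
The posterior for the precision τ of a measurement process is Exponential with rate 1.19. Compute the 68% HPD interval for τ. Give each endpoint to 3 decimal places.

[0.000, 0.958]

The exponential density is strictly decreasing on [0, ∞), so the HPD interval is anchored at 0: [0, q] with P(τ ≤ q) = 0.68.
q = −ln(1 − 0.68) / 1.19 = 1.1394 / 1.19 = 0.958.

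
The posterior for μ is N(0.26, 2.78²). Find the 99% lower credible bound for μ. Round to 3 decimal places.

Need L with P(μ ≥ L) = 0.99: L = 0.26 − z_{0.01}·2.78.
z = 2.326; L = 0.26 − 2.326 × 2.78 = -6.207.

-6.207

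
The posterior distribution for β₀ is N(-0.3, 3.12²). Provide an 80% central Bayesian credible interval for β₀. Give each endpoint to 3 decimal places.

The posterior is symmetric, so the 80% equal-tailed interval is β₀ = -0.3 ± z·3.12 with z = 1.282.
Half-width: 1.282 × 3.12 = 3.998.
-0.3 − 3.998 = -4.298; -0.3 + 3.998 = 3.698.

[-4.298, 3.698]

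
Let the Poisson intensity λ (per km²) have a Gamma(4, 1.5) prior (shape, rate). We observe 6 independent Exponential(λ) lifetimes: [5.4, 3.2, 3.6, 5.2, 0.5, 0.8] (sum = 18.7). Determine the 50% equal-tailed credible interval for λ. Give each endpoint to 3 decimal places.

Posterior: Gamma(4+6, 1.5+18.7) = Gamma(10, 20.2) (shape, rate).
Equal-tailed 50% interval: Gamma(10, 20.2) quantiles at 0.25 and 0.75.
Posterior mean ≈ 0.495, SD ≈ 0.157; a Normal approximation gives roughly [0.389, 0.601].
Exact: lower = 0.382; upper = 0.590.

[0.382, 0.590]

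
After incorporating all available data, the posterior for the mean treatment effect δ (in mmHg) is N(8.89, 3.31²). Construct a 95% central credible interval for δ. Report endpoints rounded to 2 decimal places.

[2.40, 15.38]

The posterior is symmetric, so the 95% equal-tailed interval is δ = 8.89 ± z·3.31 with z = 1.960.
Half-width: 1.960 × 3.31 = 6.49.
8.89 − 6.49 = 2.40; 8.89 + 6.49 = 15.38.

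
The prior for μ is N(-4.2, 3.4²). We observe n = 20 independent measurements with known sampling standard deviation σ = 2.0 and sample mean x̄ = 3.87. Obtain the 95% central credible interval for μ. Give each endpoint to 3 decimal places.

Posterior precision = 1/3.4² + 20/2.0² = 0.0865 + 5.0000 = 5.0865, so posterior SD = 0.4434.
Posterior mean = (-4.2/3.4² + 20·3.87/2.0²) / 5.0865 = 3.7328.
Interval: 3.7328 ± 1.960 × 0.4434 → [2.864, 4.602].

[2.864, 4.602]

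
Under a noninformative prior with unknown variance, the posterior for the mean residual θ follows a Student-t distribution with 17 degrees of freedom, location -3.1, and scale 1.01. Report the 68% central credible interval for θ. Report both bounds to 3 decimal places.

The t_17 distribution is symmetric; the 68% interval is -3.1 ± t·1.01 with t_{0.84,17} = 1.024.
Half-width: 1.024 × 1.01 = 1.035.
-3.1 − 1.035 = -4.135; -3.1 + 1.035 = -2.065.

[-4.135, -2.065]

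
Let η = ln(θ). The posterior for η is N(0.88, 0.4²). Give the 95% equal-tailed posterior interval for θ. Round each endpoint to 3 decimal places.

[1.101, 5.280]

On the log scale the 95% interval is 0.88 ± 1.960 × 0.4 = [0.0960, 1.6640].
Exponentiate: [e^0.0960, e^1.6640] = [1.101, 5.280].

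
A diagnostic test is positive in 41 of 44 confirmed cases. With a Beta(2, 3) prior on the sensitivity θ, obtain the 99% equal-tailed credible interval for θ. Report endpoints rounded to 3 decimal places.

Posterior: Beta(2+41, 3+3) = Beta(43, 6).
Equal-tailed 99% interval: the 0.005 and 0.995 quantiles of Beta(43, 6).
Posterior mean ≈ 0.878, SD ≈ 0.046; a Normal approximation gives roughly [0.758, 0.997].
Exact: F⁻¹(0.005) = 0.732; F⁻¹(0.995) = 0.967.

[0.732, 0.967]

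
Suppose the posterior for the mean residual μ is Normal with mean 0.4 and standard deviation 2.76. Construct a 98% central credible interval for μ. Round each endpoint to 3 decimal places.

The posterior is symmetric, so the 98% equal-tailed interval is μ = 0.4 ± z·2.76 with z = 2.326.
Half-width: 2.326 × 2.76 = 6.421.
0.4 − 6.421 = -6.021; 0.4 + 6.421 = 6.821.

[-6.021, 6.821]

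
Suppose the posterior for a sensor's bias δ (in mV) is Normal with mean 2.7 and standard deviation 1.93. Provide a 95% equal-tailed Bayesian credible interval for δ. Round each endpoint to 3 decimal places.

The posterior is symmetric, so the 95% equal-tailed interval is δ = 2.7 ± z·1.93 with z = 1.960.
Half-width: 1.960 × 1.93 = 3.783.
2.7 − 3.783 = -1.083; 2.7 + 3.783 = 6.483.

[-1.083, 6.483]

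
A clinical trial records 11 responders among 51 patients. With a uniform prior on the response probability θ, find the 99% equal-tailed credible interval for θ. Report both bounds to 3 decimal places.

[0.101, 0.390]

Posterior: Beta(1+11, 1+40) = Beta(12, 41).
Equal-tailed 99% interval: the 0.005 and 0.995 quantiles of Beta(12, 41).
Posterior mean ≈ 0.226, SD ≈ 0.057; a Normal approximation gives roughly [0.080, 0.373].
Exact: F⁻¹(0.005) = 0.101; F⁻¹(0.995) = 0.390.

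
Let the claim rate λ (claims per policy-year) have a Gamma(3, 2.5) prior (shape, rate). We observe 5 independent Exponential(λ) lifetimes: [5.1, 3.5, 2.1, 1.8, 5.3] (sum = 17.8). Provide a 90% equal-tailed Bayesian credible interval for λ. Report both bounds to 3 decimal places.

[0.196, 0.648]

Posterior: Gamma(3+5, 2.5+17.8) = Gamma(8, 20.3) (shape, rate).
Equal-tailed 90% interval: Gamma(8, 20.3) quantiles at 0.05 and 0.95.
Posterior mean ≈ 0.394, SD ≈ 0.139; a Normal approximation gives roughly [0.165, 0.623].
Exact: lower = 0.196; upper = 0.648.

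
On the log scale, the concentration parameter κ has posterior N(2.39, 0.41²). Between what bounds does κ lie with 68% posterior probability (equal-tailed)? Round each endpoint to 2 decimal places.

[7.26, 16.41]

On the log scale the 68% interval is 2.39 ± 0.994 × 0.41 = [1.9823, 2.7977].
Exponentiate: [e^1.9823, e^2.7977] = [7.26, 16.41].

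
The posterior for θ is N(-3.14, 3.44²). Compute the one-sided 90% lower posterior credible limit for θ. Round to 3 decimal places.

-7.549

Need L with P(θ ≥ L) = 0.90: L = -3.14 − z_{0.1}·3.44.
z = 1.282; L = -3.14 − 1.282 × 3.44 = -7.549.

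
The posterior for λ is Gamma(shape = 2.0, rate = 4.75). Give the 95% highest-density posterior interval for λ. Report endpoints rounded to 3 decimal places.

The posterior is unimodal and skewed, so the HPD interval has equal density at both endpoints and is the shortest 95% interval.
Solving f(0.009) = f(1.003) with F(1.003) − F(0.009) = 0.95 gives [0.009, 1.003].
For comparison, the equal-tailed interval is [0.051, 1.173]; the HPD is narrower and shifted toward the mode.

[0.009, 1.003]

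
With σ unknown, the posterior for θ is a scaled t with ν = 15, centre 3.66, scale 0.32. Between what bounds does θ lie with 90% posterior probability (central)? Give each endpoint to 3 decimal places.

The t_15 distribution is symmetric; the 90% interval is 3.66 ± t·0.32 with t_{0.95,15} = 1.753.
Half-width: 1.753 × 0.32 = 0.561.
3.66 − 0.561 = 3.099; 3.66 + 0.561 = 4.221.

[3.099, 4.221]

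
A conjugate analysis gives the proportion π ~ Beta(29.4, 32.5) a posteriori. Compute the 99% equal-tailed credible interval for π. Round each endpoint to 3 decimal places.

[0.317, 0.636]

Posterior: Beta(29.4, 32.5).
Equal-tailed 99% interval: the 0.005 and 0.995 quantiles of Beta(29.4, 32.5).
Posterior mean ≈ 0.475, SD ≈ 0.063; a Normal approximation gives roughly [0.313, 0.637].
Exact: F⁻¹(0.005) = 0.317; F⁻¹(0.995) = 0.636.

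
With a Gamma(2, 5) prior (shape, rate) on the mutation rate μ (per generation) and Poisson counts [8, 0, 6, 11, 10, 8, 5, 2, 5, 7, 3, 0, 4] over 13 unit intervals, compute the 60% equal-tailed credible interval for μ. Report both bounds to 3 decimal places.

[3.546, 4.332]

Posterior: Gamma(2+69, 5+13) = Gamma(71, 18) (shape, rate).
Equal-tailed 60% interval: Gamma(71, 18) quantiles at 0.2 and 0.8.
Posterior mean ≈ 3.944, SD ≈ 0.468; a Normal approximation gives roughly [3.550, 4.338].
Exact: lower = 3.546; upper = 4.332.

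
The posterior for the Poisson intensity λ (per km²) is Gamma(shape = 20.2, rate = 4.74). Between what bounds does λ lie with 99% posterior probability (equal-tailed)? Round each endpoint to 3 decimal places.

Posterior: Gamma(shape 20.2, rate 4.74).
Equal-tailed 99% interval: Gamma(20.2, 4.74) quantiles at 0.005 and 0.995.
Posterior mean ≈ 4.262, SD ≈ 0.948; a Normal approximation gives roughly [1.819, 6.704].
Exact: lower = 2.214; upper = 7.097.

[2.214, 7.097]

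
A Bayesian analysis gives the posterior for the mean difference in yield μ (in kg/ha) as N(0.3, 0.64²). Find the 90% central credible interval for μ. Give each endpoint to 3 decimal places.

The posterior is symmetric, so the 90% equal-tailed interval is μ = 0.3 ± z·0.64 with z = 1.645.
Half-width: 1.645 × 0.64 = 1.053.
0.3 − 1.053 = -0.753; 0.3 + 1.053 = 1.353.

[-0.753, 1.353]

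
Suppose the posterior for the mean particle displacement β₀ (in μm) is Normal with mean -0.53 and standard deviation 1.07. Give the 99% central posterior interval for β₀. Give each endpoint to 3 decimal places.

[-3.286, 2.226]

The posterior is symmetric, so the 99% equal-tailed interval is β₀ = -0.53 ± z·1.07 with z = 2.576.
Half-width: 2.576 × 1.07 = 2.756.
-0.53 − 2.756 = -3.286; -0.53 + 2.756 = 2.226.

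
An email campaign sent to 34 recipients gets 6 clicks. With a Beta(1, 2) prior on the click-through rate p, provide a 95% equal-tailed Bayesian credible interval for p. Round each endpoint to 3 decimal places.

[0.082, 0.328]

Posterior: Beta(1+6, 2+28) = Beta(7, 30).
Equal-tailed 95% interval: the 0.025 and 0.975 quantiles of Beta(7, 30).
Posterior mean ≈ 0.189, SD ≈ 0.064; a Normal approximation gives roughly [0.065, 0.314].
Exact: F⁻¹(0.025) = 0.082; F⁻¹(0.975) = 0.328.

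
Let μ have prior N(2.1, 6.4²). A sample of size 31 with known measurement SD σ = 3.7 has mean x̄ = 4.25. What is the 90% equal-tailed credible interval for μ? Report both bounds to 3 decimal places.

Posterior precision = 1/6.4² + 31/3.7² = 0.0244 + 2.2644 = 2.2888, so posterior SD = 0.6610.
Posterior mean = (2.1/6.4² + 31·4.25/3.7²) / 2.2888 = 4.2271.
Interval: 4.2271 ± 1.645 × 0.6610 → [3.140, 5.314].

[3.140, 5.314]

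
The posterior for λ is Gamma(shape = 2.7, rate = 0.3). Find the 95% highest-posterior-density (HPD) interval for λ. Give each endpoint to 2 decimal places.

[0.68, 19.74]

The posterior is unimodal and skewed, so the HPD interval has equal density at both endpoints and is the shortest 95% interval.
Solving f(0.68) = f(19.74) with F(19.74) − F(0.68) = 0.95 gives [0.68, 19.74].
For comparison, the equal-tailed interval is [1.65, 22.48]; the HPD is narrower and shifted toward the mode.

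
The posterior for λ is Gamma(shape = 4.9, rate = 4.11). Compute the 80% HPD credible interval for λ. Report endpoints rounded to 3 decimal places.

The posterior is unimodal and skewed, so the HPD interval has equal density at both endpoints and is the shortest 80% interval.
Solving f(0.451) = f(1.724) with F(1.724) − F(0.451) = 0.80 gives [0.451, 1.724].
For comparison, the equal-tailed interval is [0.575, 1.913]; the HPD is narrower and shifted toward the mode.

[0.451, 1.724]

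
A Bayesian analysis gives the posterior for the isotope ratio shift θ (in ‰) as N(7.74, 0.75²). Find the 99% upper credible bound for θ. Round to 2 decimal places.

Need U with P(θ ≤ U) = 0.99: U = 7.74 + z_{0.01}·0.75.
z = 2.326; U = 7.74 + 2.326 × 0.75 = 9.48.

9.48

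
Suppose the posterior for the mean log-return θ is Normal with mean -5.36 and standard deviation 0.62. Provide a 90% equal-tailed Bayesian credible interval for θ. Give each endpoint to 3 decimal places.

[-6.380, -4.340]

The posterior is symmetric, so the 90% equal-tailed interval is θ = -5.36 ± z·0.62 with z = 1.645.
Half-width: 1.645 × 0.62 = 1.020.
-5.36 − 1.020 = -6.380; -5.36 + 1.020 = -4.340.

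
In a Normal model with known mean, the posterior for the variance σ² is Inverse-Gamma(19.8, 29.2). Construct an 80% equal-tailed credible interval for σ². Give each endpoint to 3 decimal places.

[1.137, 2.034]

Inverse-Gamma(19.8, 29.2) quantiles: F⁻¹(0.1) and F⁻¹(0.9).
Equivalently, 1/σ² ~ Gamma(19.8, rate = 29.2); invert its 0.9 and 0.1 quantiles.
Posterior mean ≈ 1.553, SD ≈ 0.368; a Normal approximation gives roughly [1.081, 2.025].
Exact: lower = 1.137; upper = 2.034.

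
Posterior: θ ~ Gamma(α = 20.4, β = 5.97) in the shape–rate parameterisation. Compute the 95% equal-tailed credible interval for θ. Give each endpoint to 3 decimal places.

Posterior: Gamma(shape 20.4, rate 5.97).
Equal-tailed 95% interval: Gamma(20.4, 5.97) quantiles at 0.025 and 0.975.
Posterior mean ≈ 3.417, SD ≈ 0.757; a Normal approximation gives roughly [1.934, 4.900].
Exact: lower = 2.099; upper = 5.052.

[2.099, 5.052]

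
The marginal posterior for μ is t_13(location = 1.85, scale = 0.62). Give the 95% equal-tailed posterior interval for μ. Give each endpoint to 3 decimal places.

[0.511, 3.189]

The t_13 distribution is symmetric; the 95% interval is 1.85 ± t·0.62 with t_{0.975,13} = 2.160.
Half-width: 2.160 × 0.62 = 1.339.
1.85 − 1.339 = 0.511; 1.85 + 1.339 = 3.189.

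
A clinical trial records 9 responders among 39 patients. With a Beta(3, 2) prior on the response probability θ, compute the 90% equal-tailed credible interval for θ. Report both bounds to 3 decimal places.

[0.170, 0.388]

Posterior: Beta(3+9, 2+30) = Beta(12, 32).
Equal-tailed 90% interval: the 0.05 and 0.95 quantiles of Beta(12, 32).
Posterior mean ≈ 0.273, SD ≈ 0.066; a Normal approximation gives roughly [0.164, 0.382].
Exact: F⁻¹(0.05) = 0.170; F⁻¹(0.95) = 0.388.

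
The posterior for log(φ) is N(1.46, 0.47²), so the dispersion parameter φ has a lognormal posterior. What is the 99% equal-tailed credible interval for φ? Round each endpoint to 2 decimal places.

[1.28, 14.45]

On the log scale the 99% interval is 1.46 ± 2.576 × 0.47 = [0.2494, 2.6706].
Exponentiate: [e^0.2494, e^2.6706] = [1.28, 14.45].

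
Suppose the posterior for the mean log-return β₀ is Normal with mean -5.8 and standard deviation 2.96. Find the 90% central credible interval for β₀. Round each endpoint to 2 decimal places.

The posterior is symmetric, so the 90% equal-tailed interval is β₀ = -5.8 ± z·2.96 with z = 1.645.
Half-width: 1.645 × 2.96 = 4.87.
-5.8 − 4.87 = -10.67; -5.8 + 4.87 = -0.93.

[-10.67, -0.93]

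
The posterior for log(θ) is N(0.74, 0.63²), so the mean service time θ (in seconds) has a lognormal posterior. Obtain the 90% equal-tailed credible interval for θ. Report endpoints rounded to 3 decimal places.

[0.744, 5.908]

On the log scale the 90% interval is 0.74 ± 1.645 × 0.63 = [-0.2963, 1.7763].
Exponentiate: [e^-0.2963, e^1.7763] = [0.744, 5.908].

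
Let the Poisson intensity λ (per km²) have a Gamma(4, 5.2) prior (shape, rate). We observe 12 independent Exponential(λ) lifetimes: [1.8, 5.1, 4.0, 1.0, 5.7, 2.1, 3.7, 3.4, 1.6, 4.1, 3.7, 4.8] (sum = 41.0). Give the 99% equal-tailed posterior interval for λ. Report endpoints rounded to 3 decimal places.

[0.164, 0.610]

Posterior: Gamma(4+12, 5.2+41.0) = Gamma(16, 46.2) (shape, rate).
Equal-tailed 99% interval: Gamma(16, 46.2) quantiles at 0.005 and 0.995.
Posterior mean ≈ 0.346, SD ≈ 0.087; a Normal approximation gives roughly [0.123, 0.569].
Exact: lower = 0.164; upper = 0.610.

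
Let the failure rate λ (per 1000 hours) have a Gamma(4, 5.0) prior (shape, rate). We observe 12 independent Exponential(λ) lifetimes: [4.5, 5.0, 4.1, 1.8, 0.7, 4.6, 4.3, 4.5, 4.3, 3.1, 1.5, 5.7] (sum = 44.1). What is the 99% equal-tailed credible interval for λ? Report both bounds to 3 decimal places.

Posterior: Gamma(4+12, 5.0+44.1) = Gamma(16, 49.1) (shape, rate).
Equal-tailed 99% interval: Gamma(16, 49.1) quantiles at 0.005 and 0.995.
Posterior mean ≈ 0.326, SD ≈ 0.081; a Normal approximation gives roughly [0.116, 0.536].
Exact: lower = 0.154; upper = 0.574.

[0.154, 0.574]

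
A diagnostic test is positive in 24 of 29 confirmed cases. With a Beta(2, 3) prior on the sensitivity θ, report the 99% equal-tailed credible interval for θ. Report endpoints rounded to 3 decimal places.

[0.557, 0.916]

Posterior: Beta(2+24, 3+5) = Beta(26, 8).
Equal-tailed 99% interval: the 0.005 and 0.995 quantiles of Beta(26, 8).
Posterior mean ≈ 0.765, SD ≈ 0.072; a Normal approximation gives roughly [0.580, 0.949].
Exact: F⁻¹(0.005) = 0.557; F⁻¹(0.995) = 0.916.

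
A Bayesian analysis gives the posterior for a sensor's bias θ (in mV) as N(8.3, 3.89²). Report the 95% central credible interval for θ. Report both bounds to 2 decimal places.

The posterior is symmetric, so the 95% equal-tailed interval is θ = 8.3 ± z·3.89 with z = 1.960.
Half-width: 1.960 × 3.89 = 7.62.
8.3 − 7.62 = 0.68; 8.3 + 7.62 = 15.92.

[0.68, 15.92]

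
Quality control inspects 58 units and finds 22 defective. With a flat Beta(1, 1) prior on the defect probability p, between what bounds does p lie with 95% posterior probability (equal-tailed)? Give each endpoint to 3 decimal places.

[0.265, 0.509]

Posterior: Beta(1+22, 1+36) = Beta(23, 37).
Equal-tailed 95% interval: the 0.025 and 0.975 quantiles of Beta(23, 37).
Posterior mean ≈ 0.383, SD ≈ 0.062; a Normal approximation gives roughly [0.261, 0.505].
Exact: F⁻¹(0.025) = 0.265; F⁻¹(0.975) = 0.509.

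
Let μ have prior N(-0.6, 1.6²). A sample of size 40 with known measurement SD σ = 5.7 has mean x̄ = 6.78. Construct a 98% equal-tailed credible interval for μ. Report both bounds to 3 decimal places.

Posterior precision = 1/1.6² + 40/5.7² = 0.3906 + 1.2311 = 1.6218, so posterior SD = 0.7852.
Posterior mean = (-0.6/1.6² + 40·6.78/5.7²) / 1.6218 = 5.0024.
Interval: 5.0024 ± 2.326 × 0.7852 → [3.176, 6.829].

[3.176, 6.829]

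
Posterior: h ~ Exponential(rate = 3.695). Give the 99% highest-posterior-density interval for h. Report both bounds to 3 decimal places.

[0.000, 1.246]

The exponential density is strictly decreasing on [0, ∞), so the HPD interval is anchored at 0: [0, q] with P(h ≤ q) = 0.99.
q = −ln(1 − 0.99) / 3.695 = 4.6052 / 3.695 = 1.246.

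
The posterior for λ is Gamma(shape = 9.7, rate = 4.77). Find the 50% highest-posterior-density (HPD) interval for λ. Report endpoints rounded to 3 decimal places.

The posterior is unimodal and skewed, so the HPD interval has equal density at both endpoints and is the shortest 50% interval.
Solving f(1.435) = f(2.278) with F(2.278) − F(1.435) = 0.50 gives [1.435, 2.278].
For comparison, the equal-tailed interval is [1.564, 2.428]; the HPD is narrower and shifted toward the mode.

[1.435, 2.278]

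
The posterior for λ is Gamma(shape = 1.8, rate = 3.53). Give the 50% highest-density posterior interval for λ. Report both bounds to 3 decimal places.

[0.086, 0.471]

The posterior is unimodal and skewed, so the HPD interval has equal density at both endpoints and is the shortest 50% interval.
Solving f(0.086) = f(0.471) with F(0.471) − F(0.086) = 0.50 gives [0.086, 0.471].
For comparison, the equal-tailed interval is [0.231, 0.691]; the HPD is narrower and shifted toward the mode.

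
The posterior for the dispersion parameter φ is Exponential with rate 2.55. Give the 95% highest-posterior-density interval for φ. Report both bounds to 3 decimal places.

[0.000, 1.175]

The exponential density is strictly decreasing on [0, ∞), so the HPD interval is anchored at 0: [0, q] with P(φ ≤ q) = 0.95.
q = −ln(1 − 0.95) / 2.55 = 2.9957 / 2.55 = 1.175.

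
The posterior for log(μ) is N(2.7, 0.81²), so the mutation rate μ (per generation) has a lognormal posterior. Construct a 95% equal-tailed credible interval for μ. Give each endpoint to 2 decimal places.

On the log scale the 95% interval is 2.7 ± 1.960 × 0.81 = [1.1124, 4.2876].
Exponentiate: [e^1.1124, e^4.2876] = [3.04, 72.79].

[3.04, 72.79]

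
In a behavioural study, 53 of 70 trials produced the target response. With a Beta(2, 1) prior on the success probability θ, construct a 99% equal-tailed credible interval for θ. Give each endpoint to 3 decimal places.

[0.613, 0.868]

Posterior: Beta(2+53, 1+17) = Beta(55, 18).
Equal-tailed 99% interval: the 0.005 and 0.995 quantiles of Beta(55, 18).
Posterior mean ≈ 0.753, SD ≈ 0.050; a Normal approximation gives roughly [0.624, 0.882].
Exact: F⁻¹(0.005) = 0.613; F⁻¹(0.995) = 0.868.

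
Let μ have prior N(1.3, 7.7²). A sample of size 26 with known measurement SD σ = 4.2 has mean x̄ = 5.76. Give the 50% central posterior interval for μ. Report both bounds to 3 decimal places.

Posterior precision = 1/7.7² + 26/4.2² = 0.0169 + 1.4739 = 1.4908, so posterior SD = 0.8190.
Posterior mean = (1.3/7.7² + 26·5.76/4.2²) / 1.4908 = 5.7095.
Interval: 5.7095 ± 0.674 × 0.8190 → [5.157, 6.262].

[5.157, 6.262]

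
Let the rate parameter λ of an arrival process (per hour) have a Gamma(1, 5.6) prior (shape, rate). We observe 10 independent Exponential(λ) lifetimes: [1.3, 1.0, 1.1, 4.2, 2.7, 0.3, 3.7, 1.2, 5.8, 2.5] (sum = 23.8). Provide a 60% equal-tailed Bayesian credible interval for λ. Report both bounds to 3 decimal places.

[0.277, 0.464]

Posterior: Gamma(1+10, 5.6+23.8) = Gamma(11, 29.4) (shape, rate).
Equal-tailed 60% interval: Gamma(11, 29.4) quantiles at 0.2 and 0.8.
Posterior mean ≈ 0.374, SD ≈ 0.113; a Normal approximation gives roughly [0.279, 0.469].
Exact: lower = 0.277; upper = 0.464.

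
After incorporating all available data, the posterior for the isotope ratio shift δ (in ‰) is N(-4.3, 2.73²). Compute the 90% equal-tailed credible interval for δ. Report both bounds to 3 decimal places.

[-8.790, 0.190]

The posterior is symmetric, so the 90% equal-tailed interval is δ = -4.3 ± z·2.73 with z = 1.645.
Half-width: 1.645 × 2.73 = 4.490.
-4.3 − 4.490 = -8.790; -4.3 + 4.490 = 0.190.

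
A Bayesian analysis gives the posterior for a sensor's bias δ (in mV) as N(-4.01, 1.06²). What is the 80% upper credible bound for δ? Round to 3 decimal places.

-3.118

Need U with P(δ ≤ U) = 0.80: U = -4.01 + z_{0.2}·1.06.
z = 0.842; U = -4.01 + 0.842 × 1.06 = -3.118.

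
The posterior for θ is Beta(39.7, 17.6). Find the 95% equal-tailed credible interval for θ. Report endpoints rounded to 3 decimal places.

[0.569, 0.804]

Posterior: Beta(39.7, 17.6).
Equal-tailed 95% interval: the 0.025 and 0.975 quantiles of Beta(39.7, 17.6).
Posterior mean ≈ 0.693, SD ≈ 0.060; a Normal approximation gives roughly [0.574, 0.811].
Exact: F⁻¹(0.025) = 0.569; F⁻¹(0.975) = 0.804.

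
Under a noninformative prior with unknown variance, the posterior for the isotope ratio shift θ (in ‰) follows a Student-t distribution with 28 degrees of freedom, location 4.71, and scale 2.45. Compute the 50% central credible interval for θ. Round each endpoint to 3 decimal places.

The t_28 distribution is symmetric; the 50% interval is 4.71 ± t·2.45 with t_{0.75,28} = 0.683.
Half-width: 0.683 × 2.45 = 1.674.
4.71 − 1.674 = 3.036; 4.71 + 1.674 = 6.384.

[3.036, 6.384]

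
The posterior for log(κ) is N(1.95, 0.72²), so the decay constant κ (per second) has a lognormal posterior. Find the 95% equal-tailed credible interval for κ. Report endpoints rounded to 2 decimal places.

On the log scale the 95% interval is 1.95 ± 1.960 × 0.72 = [0.5388, 3.3612].
Exponentiate: [e^0.5388, e^3.3612] = [1.71, 28.82].

[1.71, 28.82]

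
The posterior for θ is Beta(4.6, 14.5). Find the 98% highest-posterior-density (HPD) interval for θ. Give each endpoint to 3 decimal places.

[0.052, 0.473]

The posterior is unimodal and skewed, so the HPD interval has equal density at both endpoints and is the shortest 98% interval.
Solving f(0.052) = f(0.473) with F(0.473) − F(0.052) = 0.98 gives [0.052, 0.473].
For comparison, the equal-tailed interval is [0.065, 0.494]; the HPD is narrower and shifted toward the mode.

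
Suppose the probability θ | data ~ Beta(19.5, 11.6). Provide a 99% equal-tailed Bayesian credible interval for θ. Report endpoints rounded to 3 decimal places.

Posterior: Beta(19.5, 11.6).
Equal-tailed 99% interval: the 0.005 and 0.995 quantiles of Beta(19.5, 11.6).
Posterior mean ≈ 0.627, SD ≈ 0.085; a Normal approximation gives roughly [0.407, 0.847].
Exact: F⁻¹(0.005) = 0.399; F⁻¹(0.995) = 0.826.

[0.399, 0.826]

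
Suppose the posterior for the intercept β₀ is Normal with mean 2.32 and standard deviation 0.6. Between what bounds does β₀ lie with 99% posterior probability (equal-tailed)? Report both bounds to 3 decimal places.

The posterior is symmetric, so the 99% equal-tailed interval is β₀ = 2.32 ± z·0.6 with z = 2.576.
Half-width: 2.576 × 0.6 = 1.545.
2.32 − 1.545 = 0.775; 2.32 + 1.545 = 3.865.

[0.775, 3.865]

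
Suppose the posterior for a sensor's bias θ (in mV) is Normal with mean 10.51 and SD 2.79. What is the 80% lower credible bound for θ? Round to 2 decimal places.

Need L with P(θ ≥ L) = 0.80: L = 10.51 − z_{0.2}·2.79.
z = 0.842; L = 10.51 − 0.842 × 2.79 = 8.16.

8.16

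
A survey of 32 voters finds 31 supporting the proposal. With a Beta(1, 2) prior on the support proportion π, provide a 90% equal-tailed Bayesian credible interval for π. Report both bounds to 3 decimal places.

[0.826, 0.976]

Posterior: Beta(1+31, 2+1) = Beta(32, 3).
Equal-tailed 90% interval: the 0.05 and 0.95 quantiles of Beta(32, 3).
Posterior mean ≈ 0.914, SD ≈ 0.047; a Normal approximation gives roughly [0.838, 0.991].
Exact: F⁻¹(0.05) = 0.826; F⁻¹(0.95) = 0.976.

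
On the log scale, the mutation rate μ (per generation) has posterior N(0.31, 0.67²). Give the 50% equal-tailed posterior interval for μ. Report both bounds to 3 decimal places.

[0.868, 2.142]

On the log scale the 50% interval is 0.31 ± 0.674 × 0.67 = [-0.1419, 0.7619].
Exponentiate: [e^-0.1419, e^0.7619] = [0.868, 2.142].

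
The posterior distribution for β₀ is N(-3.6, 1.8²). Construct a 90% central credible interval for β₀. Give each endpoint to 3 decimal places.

The posterior is symmetric, so the 90% equal-tailed interval is β₀ = -3.6 ± z·1.8 with z = 1.645.
Half-width: 1.645 × 1.8 = 2.961.
-3.6 − 2.961 = -6.561; -3.6 + 2.961 = -0.639.

[-6.561, -0.639]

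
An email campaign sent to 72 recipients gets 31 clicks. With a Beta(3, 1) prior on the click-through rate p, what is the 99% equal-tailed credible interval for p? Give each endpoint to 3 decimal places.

Posterior: Beta(3+31, 1+41) = Beta(34, 42).
Equal-tailed 99% interval: the 0.005 and 0.995 quantiles of Beta(34, 42).
Posterior mean ≈ 0.447, SD ≈ 0.057; a Normal approximation gives roughly [0.301, 0.593].
Exact: F⁻¹(0.005) = 0.306; F⁻¹(0.995) = 0.594.

[0.306, 0.594]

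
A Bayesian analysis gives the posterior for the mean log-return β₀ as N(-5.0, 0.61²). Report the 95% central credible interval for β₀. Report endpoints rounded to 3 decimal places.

The posterior is symmetric, so the 95% equal-tailed interval is β₀ = -5.0 ± z·0.61 with z = 1.960.
Half-width: 1.960 × 0.61 = 1.196.
-5.0 − 1.196 = -6.196; -5.0 + 1.196 = -3.804.

[-6.196, -3.804]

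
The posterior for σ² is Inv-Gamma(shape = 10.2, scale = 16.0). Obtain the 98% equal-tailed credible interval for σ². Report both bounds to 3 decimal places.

[0.840, 3.758]

Inverse-Gamma(10.2, 16.0) quantiles: F⁻¹(0.01) and F⁻¹(0.99).
Equivalently, 1/σ² ~ Gamma(10.2, rate = 16.0); invert its 0.99 and 0.01 quantiles.
Posterior mean ≈ 1.739, SD ≈ 0.607; a Normal approximation gives roughly [0.326, 3.152].
Exact: lower = 0.840; upper = 3.758.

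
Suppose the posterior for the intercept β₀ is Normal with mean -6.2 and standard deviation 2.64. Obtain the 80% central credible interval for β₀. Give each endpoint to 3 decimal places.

The posterior is symmetric, so the 80% equal-tailed interval is β₀ = -6.2 ± z·2.64 with z = 1.282.
Half-width: 1.282 × 2.64 = 3.383.
-6.2 − 3.383 = -9.583; -6.2 + 3.383 = -2.817.

[-9.583, -2.817]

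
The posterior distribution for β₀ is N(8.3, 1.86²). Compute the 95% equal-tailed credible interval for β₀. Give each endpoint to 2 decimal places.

The posterior is symmetric, so the 95% equal-tailed interval is β₀ = 8.3 ± z·1.86 with z = 1.960.
Half-width: 1.960 × 1.86 = 3.65.
8.3 − 3.65 = 4.65; 8.3 + 3.65 = 11.95.

[4.65, 11.95]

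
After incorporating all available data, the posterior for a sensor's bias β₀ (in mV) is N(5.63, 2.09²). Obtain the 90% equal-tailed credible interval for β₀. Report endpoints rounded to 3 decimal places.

The posterior is symmetric, so the 90% equal-tailed interval is β₀ = 5.63 ± z·2.09 with z = 1.645.
Half-width: 1.645 × 2.09 = 3.438.
5.63 − 3.438 = 2.192; 5.63 + 3.438 = 9.068.

[2.192, 9.068]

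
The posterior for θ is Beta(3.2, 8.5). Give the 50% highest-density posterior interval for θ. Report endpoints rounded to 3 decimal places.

The posterior is unimodal and skewed, so the HPD interval has equal density at both endpoints and is the shortest 50% interval.
Solving f(0.149) = f(0.319) with F(0.319) − F(0.149) = 0.50 gives [0.149, 0.319].
For comparison, the equal-tailed interval is [0.179, 0.354]; the HPD is narrower and shifted toward the mode.

[0.149, 0.319]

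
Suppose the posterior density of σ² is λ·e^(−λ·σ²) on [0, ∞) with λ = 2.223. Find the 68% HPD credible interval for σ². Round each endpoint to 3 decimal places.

[0.000, 0.513]

The exponential density is strictly decreasing on [0, ∞), so the HPD interval is anchored at 0: [0, q] with P(σ² ≤ q) = 0.68.
q = −ln(1 − 0.68) / 2.223 = 1.1394 / 2.223 = 0.513.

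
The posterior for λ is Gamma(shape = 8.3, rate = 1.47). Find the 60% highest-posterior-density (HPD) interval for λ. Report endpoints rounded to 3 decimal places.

The posterior is unimodal and skewed, so the HPD interval has equal density at both endpoints and is the shortest 60% interval.
Solving f(3.561) = f(6.699) with F(6.699) − F(3.561) = 0.60 gives [3.561, 6.699].
For comparison, the equal-tailed interval is [3.967, 7.196]; the HPD is narrower and shifted toward the mode.

[3.561, 6.699]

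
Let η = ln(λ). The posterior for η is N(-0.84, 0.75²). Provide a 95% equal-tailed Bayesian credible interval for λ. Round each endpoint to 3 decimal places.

On the log scale the 95% interval is -0.84 ± 1.960 × 0.75 = [-2.3100, 0.6300].
Exponentiate: [e^-2.3100, e^0.6300] = [0.099, 1.878].

[0.099, 1.878]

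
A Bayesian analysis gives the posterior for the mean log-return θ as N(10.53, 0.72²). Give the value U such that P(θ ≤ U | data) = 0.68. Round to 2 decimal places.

10.87

Need U with P(θ ≤ U) = 0.68: U = 10.53 + z_{0.32}·0.72.
z = 0.468; U = 10.53 + 0.468 × 0.72 = 10.87.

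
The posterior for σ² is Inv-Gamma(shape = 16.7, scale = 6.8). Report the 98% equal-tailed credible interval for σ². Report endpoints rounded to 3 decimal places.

Inverse-Gamma(16.7, 6.8) quantiles: F⁻¹(0.01) and F⁻¹(0.99).
Equivalently, 1/σ² ~ Gamma(16.7, rate = 6.8); invert its 0.99 and 0.01 quantiles.
Posterior mean ≈ 0.433, SD ≈ 0.113; a Normal approximation gives roughly [0.170, 0.696].
Exact: lower = 0.246; upper = 0.783.

[0.246, 0.783]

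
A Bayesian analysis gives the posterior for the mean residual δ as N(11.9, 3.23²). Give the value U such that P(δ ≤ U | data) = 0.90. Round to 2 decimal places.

Need U with P(δ ≤ U) = 0.90: U = 11.9 + z_{0.1}·3.23.
z = 1.282; U = 11.9 + 1.282 × 3.23 = 16.04.

16.04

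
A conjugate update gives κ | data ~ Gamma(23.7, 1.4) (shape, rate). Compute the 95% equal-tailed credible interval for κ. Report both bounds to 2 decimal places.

Posterior: Gamma(shape 23.7, rate 1.4).
Equal-tailed 95% interval: Gamma(23.7, 1.4) quantiles at 0.025 and 0.975.
Posterior mean ≈ 16.93, SD ≈ 3.48; a Normal approximation gives roughly [10.11, 23.74].
Exact: lower = 10.81; upper = 24.39.

[10.81, 24.39]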